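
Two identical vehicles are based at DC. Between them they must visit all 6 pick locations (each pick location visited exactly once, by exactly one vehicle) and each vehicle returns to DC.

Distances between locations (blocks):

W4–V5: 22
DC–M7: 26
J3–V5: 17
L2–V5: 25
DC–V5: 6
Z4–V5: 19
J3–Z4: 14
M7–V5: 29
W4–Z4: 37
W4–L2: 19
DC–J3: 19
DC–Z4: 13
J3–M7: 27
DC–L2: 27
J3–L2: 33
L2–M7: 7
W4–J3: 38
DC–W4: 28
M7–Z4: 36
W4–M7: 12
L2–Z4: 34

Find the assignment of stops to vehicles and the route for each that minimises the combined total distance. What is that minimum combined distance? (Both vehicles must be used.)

Minimum combined distance: 119 blocks.

Try each way of splitting the stops between the two vehicles (each non-empty) and, for each split, find the best tour for each vehicle:
  {W4} + {J3, L2, M7, Z4, V5}: 56 + 92 = 148
  {J3} + {W4, L2, M7, Z4, V5}: 38 + 94 = 132
  {W4, J3} + {L2, M7, Z4, V5}: 85 + 87 = 172
  {L2} + {W4, J3, M7, Z4, V5}: 54 + 94 = 148
  {W4, L2} + {J3, M7, Z4, V5}: 74 + 89 = 163
  {J3, L2} + {W4, M7, Z4, V5}: 79 + 89 = 168
  … (31 splits in total)
  {W4, J3, L2, M7, Z4} + {V5}: 107 + 12 = 119  ← best
Best: vehicle 1 DC → W4 → M7 → L2 → J3 → Z4 → DC = 107; vehicle 2 DC → V5 → DC = 12; combined 119.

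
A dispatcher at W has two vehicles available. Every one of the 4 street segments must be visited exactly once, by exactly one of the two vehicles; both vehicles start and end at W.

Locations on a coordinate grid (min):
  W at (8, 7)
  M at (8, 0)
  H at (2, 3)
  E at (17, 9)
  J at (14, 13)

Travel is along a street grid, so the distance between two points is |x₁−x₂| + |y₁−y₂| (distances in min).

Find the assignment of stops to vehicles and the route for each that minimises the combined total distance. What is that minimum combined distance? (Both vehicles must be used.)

Try each way of splitting the stops between the two vehicles (each non-empty) and, for each split, find the best tour for each vehicle:
  {M} + {H, E, J}: 14 + 50 = 64
  {H} + {M, E, J}: 20 + 44 = 64
  {M, H} + {E, J}: 26 + 30 = 56
  {E} + {M, H, J}: 22 + 50 = 72
  {M, E} + {H, J}: 36 + 44 = 80
  {H, E} + {M, J}: 42 + 38 = 80
  … (7 splits in total)
Best: vehicle 1 W → M → H → W = 26; vehicle 2 W → E → J → W = 30; combined 56.

Minimum combined distance: 56 min.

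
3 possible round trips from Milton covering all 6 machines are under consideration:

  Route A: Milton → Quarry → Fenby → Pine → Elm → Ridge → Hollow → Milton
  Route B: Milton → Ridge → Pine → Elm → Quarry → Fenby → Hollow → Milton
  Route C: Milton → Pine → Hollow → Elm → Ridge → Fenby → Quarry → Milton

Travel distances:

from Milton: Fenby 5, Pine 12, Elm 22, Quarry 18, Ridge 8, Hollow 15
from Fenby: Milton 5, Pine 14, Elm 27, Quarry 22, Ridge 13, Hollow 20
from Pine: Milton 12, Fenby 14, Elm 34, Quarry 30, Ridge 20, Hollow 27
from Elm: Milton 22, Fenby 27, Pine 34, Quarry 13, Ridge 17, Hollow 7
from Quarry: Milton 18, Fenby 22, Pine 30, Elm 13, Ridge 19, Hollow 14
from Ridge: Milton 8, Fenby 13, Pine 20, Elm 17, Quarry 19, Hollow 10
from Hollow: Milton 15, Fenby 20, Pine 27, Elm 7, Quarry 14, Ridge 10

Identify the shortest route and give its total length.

Shortest is Route C, total 116.

Route A: 18 + 22 + 14 + 34 + 17 + 10 + 15 = 130
Route B: 8 + 20 + 34 + 13 + 22 + 20 + 15 = 132
Route C: 12 + 27 + 7 + 17 + 13 + 22 + 18 = 116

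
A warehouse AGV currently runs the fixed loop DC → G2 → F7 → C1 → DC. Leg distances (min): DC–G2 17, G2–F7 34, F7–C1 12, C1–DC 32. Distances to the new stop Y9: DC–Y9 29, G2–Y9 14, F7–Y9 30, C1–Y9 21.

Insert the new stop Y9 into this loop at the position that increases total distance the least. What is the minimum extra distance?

+10 min — insert Y9 between G2 and F7.

Insertion cost between consecutive stops i–j is d(i,Y9) + d(Y9,j) − d(i,j):
  between DC and G2: 29 + 14 − 17 = 26
  between G2 and F7: 14 + 30 − 34 = 10
  between F7 and C1: 30 + 21 − 12 = 39
  between C1 and DC: 21 + 29 − 32 = 18
Cheapest insertion is between G2 and F7, adding 10.
New total = 95 + 10 = 105.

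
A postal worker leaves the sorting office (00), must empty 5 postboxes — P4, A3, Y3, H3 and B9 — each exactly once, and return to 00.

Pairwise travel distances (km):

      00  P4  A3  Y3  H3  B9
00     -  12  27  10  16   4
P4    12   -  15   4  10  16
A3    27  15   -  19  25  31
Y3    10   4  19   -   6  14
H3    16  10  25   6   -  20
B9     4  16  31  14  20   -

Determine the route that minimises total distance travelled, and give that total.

76 km — the shortest possible round trip.

00-P4-A3-Y3-H3-B9-00: 12+15+19+6+20+4 = 76
00-P4-A3-Y3-B9-H3-00: 12+15+19+14+20+16 = 96
00-P4-A3-H3-Y3-B9-00: 12+15+25+6+14+4 = 76
00-P4-A3-H3-B9-Y3-00: 12+15+25+20+14+10 = 96
00-P4-A3-B9-Y3-H3-00: 12+15+31+14+6+16 = 94
00-P4-A3-B9-H3-Y3-00: 12+15+31+20+6+10 = 94
00-P4-Y3-A3-H3-B9-00: 12+4+19+25+20+4 = 84
00-P4-Y3-A3-B9-H3-00: 12+4+19+31+20+16 = 102
00-P4-Y3-H3-A3-B9-00: 12+4+6+25+31+4 = 82
00-P4-Y3-H3-B9-A3-00: 12+4+6+20+31+27 = 100
00-P4-Y3-B9-A3-H3-00: 12+4+14+31+25+16 = 102
00-P4-Y3-B9-H3-A3-00: 12+4+14+20+25+27 = 102
00-P4-H3-A3-Y3-B9-00: 12+10+25+19+14+4 = 84
00-P4-H3-A3-B9-Y3-00: 12+10+25+31+14+10 = 102
… (46 more)
The minimum is 76.
One optimal route: 00 → P4 → A3 → Y3 → H3 → B9 → 00 (or its reverse).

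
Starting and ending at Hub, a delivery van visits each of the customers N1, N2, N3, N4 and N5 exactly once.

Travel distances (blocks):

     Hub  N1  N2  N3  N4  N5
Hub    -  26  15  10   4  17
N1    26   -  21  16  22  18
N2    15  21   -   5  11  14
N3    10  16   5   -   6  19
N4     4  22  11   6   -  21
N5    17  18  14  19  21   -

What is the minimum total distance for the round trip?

Hub→N1→N2→N3→N4→N5→Hub: 26+21+5+6+21+17 = 96
Hub→N1→N2→N3→N5→N4→Hub: 26+21+5+19+21+4 = 96
Hub→N1→N2→N4→N3→N5→Hub: 26+21+11+6+19+17 = 100
Hub→N1→N2→N4→N5→N3→Hub: 26+21+11+21+19+10 = 108
Hub→N1→N2→N5→N3→N4→Hub: 26+21+14+19+6+4 = 90
Hub→N1→N2→N5→N4→N3→Hub: 26+21+14+21+6+10 = 98
Hub→N1→N3→N2→N4→N5→Hub: 26+16+5+11+21+17 = 96
Hub→N1→N3→N2→N5→N4→Hub: 26+16+5+14+21+4 = 86
Hub→N1→N3→N4→N2→N5→Hub: 26+16+6+11+14+17 = 90
Hub→N1→N3→N4→N5→N2→Hub: 26+16+6+21+14+15 = 98
Hub→N1→N3→N5→N2→N4→Hub: 26+16+19+14+11+4 = 90
Hub→N1→N3→N5→N4→N2→Hub: 26+16+19+21+11+15 = 108
Hub→N1→N4→N2→N3→N5→Hub: 26+22+11+5+19+17 = 100
Hub→N1→N4→N2→N5→N3→Hub: 26+22+11+14+19+10 = 102
… (46 more)
Hub→N4→N2→N3→N1→N5→Hub: 4+11+5+16+18+17 = 71  ← best
The minimum is 71.
One optimal route: Hub → N4 → N2 → N3 → N1 → N5 → Hub (or its reverse).

71 blocks — the shortest possible round trip.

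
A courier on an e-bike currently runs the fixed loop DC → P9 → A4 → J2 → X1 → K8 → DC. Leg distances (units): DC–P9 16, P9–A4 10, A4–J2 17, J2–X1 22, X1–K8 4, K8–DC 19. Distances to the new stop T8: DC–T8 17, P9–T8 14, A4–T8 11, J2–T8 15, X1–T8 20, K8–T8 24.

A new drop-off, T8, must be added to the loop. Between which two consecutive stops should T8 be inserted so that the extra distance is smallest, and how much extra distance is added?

+9 — insert T8 between A4 and J2.

Insertion cost between consecutive stops i–j is d(i,T8) + d(T8,j) − d(i,j):
  between DC and P9: 17 + 14 − 16 = 15
  between P9 and A4: 14 + 11 − 10 = 15
  between A4 and J2: 11 + 15 − 17 = 9
  between J2 and X1: 15 + 20 − 22 = 13
  between X1 and K8: 20 + 24 − 4 = 40
  between K8 and DC: 24 + 17 − 19 = 22
Cheapest insertion is between A4 and J2, adding 9.
New total = 88 + 9 = 97.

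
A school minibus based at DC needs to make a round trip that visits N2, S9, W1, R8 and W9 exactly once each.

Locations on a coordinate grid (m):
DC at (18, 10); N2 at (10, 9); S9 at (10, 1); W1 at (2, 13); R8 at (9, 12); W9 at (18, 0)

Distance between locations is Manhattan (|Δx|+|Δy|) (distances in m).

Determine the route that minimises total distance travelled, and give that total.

With 5 stops there are 5!/2 = 60 distinct round trips (a route and its reverse cost the same).
DC→N2→S9→W1→R8→W9→DC: 9+8+20+8+21+10 = 76
DC→N2→S9→W1→W9→R8→DC: 9+8+20+29+21+11 = 98
DC→N2→S9→R8→W1→W9→DC: 9+8+12+8+29+10 = 76
DC→N2→S9→R8→W9→W1→DC: 9+8+12+21+29+19 = 98
DC→N2→S9→W9→W1→R8→DC: 9+8+9+29+8+11 = 74
DC→N2→S9→W9→R8→W1→DC: 9+8+9+21+8+19 = 74
DC→N2→W1→S9→R8→W9→DC: 9+12+20+12+21+10 = 84
DC→N2→W1→S9→W9→R8→DC: 9+12+20+9+21+11 = 82
DC→N2→W1→R8→S9→W9→DC: 9+12+8+12+9+10 = 60
DC→N2→W1→R8→W9→S9→DC: 9+12+8+21+9+17 = 76
DC→N2→W1→W9→S9→R8→DC: 9+12+29+9+12+11 = 82
DC→N2→W1→W9→R8→S9→DC: 9+12+29+21+12+17 = 100
DC→N2→R8→S9→W1→W9→DC: 9+4+12+20+29+10 = 84
DC→N2→R8→S9→W9→W1→DC: 9+4+12+9+29+19 = 82
… (46 more)
DC→W1→R8→N2→S9→W9→DC: 19+8+4+8+9+10 = 58  ← best
The minimum is 58.
One optimal route: DC → W1 → R8 → N2 → S9 → W9 → DC (or its reverse).

58 m — the shortest possible round trip.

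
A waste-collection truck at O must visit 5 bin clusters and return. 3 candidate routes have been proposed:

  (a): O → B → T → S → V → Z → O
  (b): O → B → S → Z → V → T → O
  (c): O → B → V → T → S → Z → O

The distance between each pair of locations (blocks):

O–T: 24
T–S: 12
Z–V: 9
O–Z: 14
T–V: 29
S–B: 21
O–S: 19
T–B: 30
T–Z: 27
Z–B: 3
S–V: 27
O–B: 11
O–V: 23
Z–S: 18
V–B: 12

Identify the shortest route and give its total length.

(a): 11 + 30 + 12 + 27 + 9 + 14 = 103
(b): 11 + 21 + 18 + 9 + 29 + 24 = 112
(c): 11 + 12 + 29 + 12 + 18 + 14 = 96

Shortest is (c), total 96 blocks.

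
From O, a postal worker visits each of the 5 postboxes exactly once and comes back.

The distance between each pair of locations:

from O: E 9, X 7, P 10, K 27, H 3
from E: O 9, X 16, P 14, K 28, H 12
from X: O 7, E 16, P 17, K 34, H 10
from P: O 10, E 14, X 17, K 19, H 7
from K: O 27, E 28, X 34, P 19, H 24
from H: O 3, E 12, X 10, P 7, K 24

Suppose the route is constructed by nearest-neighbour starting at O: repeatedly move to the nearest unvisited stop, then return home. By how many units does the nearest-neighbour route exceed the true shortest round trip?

21 longer than the optimal tour.

O: H=3, X=7, E=9, P=10, K=27 ⇒ H
H: P=7, X=10, E=12, K=24 ⇒ P
P: E=14, X=17, K=19 ⇒ E
E: X=16, K=28 ⇒ X
X: K=34 ⇒ K
NN route O → H → P → E → X → K → O costs 101.
Optimal: O → E → K → P → H → X → O costs 80 (by enumerating all 60 distinct tours).
Excess = 101 − 80 = 21.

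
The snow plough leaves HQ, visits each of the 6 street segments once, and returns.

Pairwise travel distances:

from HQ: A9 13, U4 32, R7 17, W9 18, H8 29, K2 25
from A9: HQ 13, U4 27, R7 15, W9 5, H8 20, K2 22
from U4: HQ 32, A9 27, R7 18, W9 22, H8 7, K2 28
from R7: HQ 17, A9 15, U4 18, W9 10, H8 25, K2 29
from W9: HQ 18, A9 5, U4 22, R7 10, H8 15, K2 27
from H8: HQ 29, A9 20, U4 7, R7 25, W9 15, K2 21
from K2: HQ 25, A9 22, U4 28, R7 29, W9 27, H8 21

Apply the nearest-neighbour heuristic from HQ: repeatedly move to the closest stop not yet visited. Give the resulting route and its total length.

Nearest-neighbour total = 99; route HQ → A9 → W9 → R7 → U4 → H8 → K2 → HQ.

HQ → [A9:13 / R7:17 / W9:18 / K2:25 / H8:29 / U4:32] → A9 (13)
A9 → [W9:5 / R7:15 / H8:20 / K2:22 / U4:27] → W9 (5)
W9 → [R7:10 / H8:15 / U4:22 / K2:27] → R7 (10)
R7 → [U4:18 / H8:25 / K2:29] → U4 (18)
U4 → [H8:7 / K2:28] → H8 (7)
H8 → [K2:21] → K2 (21)
Return K2→HQ: 25.
Total = 13 + 5 + 10 + 18 + 7 + 21 + 25 = 99.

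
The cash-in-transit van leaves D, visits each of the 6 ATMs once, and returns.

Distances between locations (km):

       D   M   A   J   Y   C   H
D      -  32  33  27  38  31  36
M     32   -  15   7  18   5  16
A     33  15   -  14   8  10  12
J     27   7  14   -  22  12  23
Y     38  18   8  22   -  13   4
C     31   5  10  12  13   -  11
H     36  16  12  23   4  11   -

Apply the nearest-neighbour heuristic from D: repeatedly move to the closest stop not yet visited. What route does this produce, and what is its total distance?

From D: distances to unvisited — J=27, C=31, M=32, A=33, H=36, Y=38. Nearest is J (27).
From J: distances to unvisited — M=7, C=12, A=14, Y=22, H=23. Nearest is M (7).
From M: distances to unvisited — C=5, A=15, H=16, Y=18. Nearest is C (5).
From C: distances to unvisited — A=10, H=11, Y=13. Nearest is A (10).
From A: distances to unvisited — Y=8, H=12. Nearest is Y (8).
From Y: distances to unvisited — H=4. Nearest is H (4).
Return H→D: 36.
Total = 27 + 7 + 5 + 10 + 8 + 4 + 36 = 97.

Total distance 97 km via the nearest-neighbour route D → J → M → C → A → Y → H → D.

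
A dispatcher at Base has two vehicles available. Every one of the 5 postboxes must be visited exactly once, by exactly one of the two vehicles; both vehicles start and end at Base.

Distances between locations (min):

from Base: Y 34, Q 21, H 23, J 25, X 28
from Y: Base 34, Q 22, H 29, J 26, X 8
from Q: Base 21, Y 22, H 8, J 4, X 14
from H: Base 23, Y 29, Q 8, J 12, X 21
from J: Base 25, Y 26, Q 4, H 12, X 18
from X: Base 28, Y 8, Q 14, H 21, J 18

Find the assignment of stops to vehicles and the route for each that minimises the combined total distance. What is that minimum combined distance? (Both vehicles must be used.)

130 min — the smallest possible combined total.

Try each way of splitting the stops between the two vehicles (each non-empty) and, for each split, find the best tour for each vehicle:
  {Y} + {Q, H, J, X}: 68 + 81 = 149
  {Q} + {Y, H, J, X}: 42 + 95 = 137
  {Y, Q} + {H, J, X}: 77 + 81 = 158
  {H} + {Y, Q, J, X}: 46 + 85 = 131
  {Y, H} + {Q, J, X}: 86 + 71 = 157
  {Q, H} + {Y, J, X}: 52 + 85 = 137
  … (15 splits in total)
  {Q, H, J} + {Y, X}: 60 + 70 = 130  ← best
Best: vehicle 1 Base → Q → J → H → Base = 60; vehicle 2 Base → Y → X → Base = 70; combined 130.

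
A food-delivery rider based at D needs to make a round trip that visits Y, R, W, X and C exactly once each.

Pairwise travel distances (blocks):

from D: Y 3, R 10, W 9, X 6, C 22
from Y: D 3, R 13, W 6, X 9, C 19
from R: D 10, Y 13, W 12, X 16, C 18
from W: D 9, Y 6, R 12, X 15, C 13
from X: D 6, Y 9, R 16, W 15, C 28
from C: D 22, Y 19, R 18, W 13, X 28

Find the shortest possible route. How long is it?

Minimum total distance: 62 blocks.

With 5 stops there are 5!/2 = 60 distinct round trips (a route and its reverse cost the same).
D → Y → R → W → X → C → D: 3+13+12+15+28+22 = 93
D → Y → R → W → C → X → D: 3+13+12+13+28+6 = 75
D → Y → R → X → W → C → D: 3+13+16+15+13+22 = 82
D → Y → R → X → C → W → D: 3+13+16+28+13+9 = 82
D → Y → R → C → W → X → D: 3+13+18+13+15+6 = 68
D → Y → R → C → X → W → D: 3+13+18+28+15+9 = 86
D → Y → W → R → X → C → D: 3+6+12+16+28+22 = 87
D → Y → W → R → C → X → D: 3+6+12+18+28+6 = 73
D → Y → W → X → R → C → D: 3+6+15+16+18+22 = 80
D → Y → W → X → C → R → D: 3+6+15+28+18+10 = 80
D → Y → W → C → R → X → D: 3+6+13+18+16+6 = 62
D → Y → W → C → X → R → D: 3+6+13+28+16+10 = 76
D → Y → X → R → W → C → D: 3+9+16+12+13+22 = 75
D → Y → X → R → C → W → D: 3+9+16+18+13+9 = 68
… (46 more)
The minimum is 62.
One optimal route: D → Y → W → C → R → X → D (or its reverse).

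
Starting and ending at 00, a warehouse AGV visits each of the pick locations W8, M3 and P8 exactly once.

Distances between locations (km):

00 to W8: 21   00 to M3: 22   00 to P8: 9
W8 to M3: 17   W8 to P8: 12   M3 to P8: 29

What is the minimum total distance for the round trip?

Shortest round trip = 60 km.

With 3 stops there are 3!/2 = 3 distinct round trips (a route and its reverse cost the same).
00→W8→M3→P8→00: 21+17+29+9 = 76
00→W8→P8→M3→00: 21+12+29+22 = 84
00→M3→W8→P8→00: 22+17+12+9 = 60
The minimum is 60.
One optimal route: 00 → M3 → W8 → P8 → 00 (or its reverse).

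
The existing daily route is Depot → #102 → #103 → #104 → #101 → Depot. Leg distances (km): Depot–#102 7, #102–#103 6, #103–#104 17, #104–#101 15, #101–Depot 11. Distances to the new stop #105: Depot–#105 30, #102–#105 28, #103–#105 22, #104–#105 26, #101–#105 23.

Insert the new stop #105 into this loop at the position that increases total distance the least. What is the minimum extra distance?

+31 km — insert #105 between #103 and #104.

Insertion cost between consecutive stops i–j is d(i,#105) + d(#105,j) − d(i,j):
  between Depot and #102: 30 + 28 − 7 = 51
  between #102 and #103: 28 + 22 − 6 = 44
  between #103 and #104: 22 + 26 − 17 = 31
  between #104 and #101: 26 + 23 − 15 = 34
  between #101 and Depot: 23 + 30 − 11 = 42
Cheapest insertion is between #103 and #104, adding 31.
New total = 56 + 31 = 87.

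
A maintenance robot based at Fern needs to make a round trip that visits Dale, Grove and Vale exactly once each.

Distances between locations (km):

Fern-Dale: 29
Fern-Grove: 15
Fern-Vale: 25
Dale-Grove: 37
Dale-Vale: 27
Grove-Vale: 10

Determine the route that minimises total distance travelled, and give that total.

With 3 stops there are 3!/2 = 3 distinct round trips (a route and its reverse cost the same).
Fern→Dale→Grove→Vale→Fern: 29+37+10+25 = 101
Fern→Dale→Vale→Grove→Fern: 29+27+10+15 = 81
Fern→Grove→Dale→Vale→Fern: 15+37+27+25 = 104
The minimum is 81.
One optimal route: Fern → Dale → Vale → Grove → Fern (or its reverse).

Minimum total distance: 81 km.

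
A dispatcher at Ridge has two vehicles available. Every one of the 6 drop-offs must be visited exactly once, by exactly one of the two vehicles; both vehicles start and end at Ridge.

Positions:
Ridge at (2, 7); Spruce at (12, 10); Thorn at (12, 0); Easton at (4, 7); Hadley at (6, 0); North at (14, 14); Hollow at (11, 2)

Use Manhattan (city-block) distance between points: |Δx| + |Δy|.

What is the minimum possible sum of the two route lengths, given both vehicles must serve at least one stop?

Minimum combined distance: 58.

Try each way of splitting the stops between the two vehicles (each non-empty) and, for each split, find the best tour for each vehicle:
  {Spruce} + {Thorn, Easton, Hadley, North, Hollow}: 26 + 54 = 80
  {Thorn} + {Spruce, Easton, Hadley, North, Hollow}: 34 + 52 = 86
  {Spruce, Thorn} + {Easton, Hadley, North, Hollow}: 40 + 52 = 92
  {Easton} + {Spruce, Thorn, Hadley, North, Hollow}: 4 + 54 = 58
  {Spruce, Easton} + {Thorn, Hadley, North, Hollow}: 26 + 54 = 80
  {Thorn, Easton} + {Spruce, Hadley, North, Hollow}: 34 + 52 = 86
  … (31 splits in total)
Best: vehicle 1 Ridge → Easton → Ridge = 4; vehicle 2 Ridge → Spruce → North → Hollow → Thorn → Hadley → Ridge = 54; combined 58.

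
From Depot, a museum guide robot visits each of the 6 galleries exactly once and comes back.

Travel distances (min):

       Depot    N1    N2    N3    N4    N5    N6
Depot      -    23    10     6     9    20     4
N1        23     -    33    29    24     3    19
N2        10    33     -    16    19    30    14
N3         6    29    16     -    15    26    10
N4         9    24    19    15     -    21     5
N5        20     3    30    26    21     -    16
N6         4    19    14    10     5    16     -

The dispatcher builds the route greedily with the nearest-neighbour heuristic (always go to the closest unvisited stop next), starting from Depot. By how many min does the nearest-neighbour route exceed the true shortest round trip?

Depot: N6=4, N3=6, N4=9, N2=10, N5=20, N1=23 ⇒ N6
N6: N4=5, N3=10, N2=14, N5=16, N1=19 ⇒ N4
N4: N3=15, N2=19, N5=21, N1=24 ⇒ N3
N3: N2=16, N5=26, N1=29 ⇒ N2
N2: N5=30, N1=33 ⇒ N5
N5: N1=3 ⇒ N1
NN route Depot → N6 → N4 → N3 → N2 → N5 → N1 → Depot costs 96.
Optimal: Depot → N1 → N5 → N4 → N6 → N2 → N3 → Depot costs 88 (by enumerating all 360 distinct tours).
Excess = 96 − 88 = 8.

The nearest-neighbour route is 8 min longer than optimal.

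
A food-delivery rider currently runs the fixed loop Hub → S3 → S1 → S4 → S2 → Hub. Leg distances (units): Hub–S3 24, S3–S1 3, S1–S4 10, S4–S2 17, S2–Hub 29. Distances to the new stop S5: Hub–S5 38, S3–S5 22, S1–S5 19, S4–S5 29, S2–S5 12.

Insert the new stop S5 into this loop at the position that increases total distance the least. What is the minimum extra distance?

Adding 21 by placing S5 on the S2–Hub leg.

Insertion cost between consecutive stops i–j is d(i,S5) + d(S5,j) − d(i,j):
  between Hub and S3: 38 + 22 − 24 = 36
  between S3 and S1: 22 + 19 − 3 = 38
  between S1 and S4: 19 + 29 − 10 = 38
  between S4 and S2: 29 + 12 − 17 = 24
  between S2 and Hub: 12 + 38 − 29 = 21
Cheapest insertion is between S2 and Hub, adding 21.
New total = 83 + 21 = 104.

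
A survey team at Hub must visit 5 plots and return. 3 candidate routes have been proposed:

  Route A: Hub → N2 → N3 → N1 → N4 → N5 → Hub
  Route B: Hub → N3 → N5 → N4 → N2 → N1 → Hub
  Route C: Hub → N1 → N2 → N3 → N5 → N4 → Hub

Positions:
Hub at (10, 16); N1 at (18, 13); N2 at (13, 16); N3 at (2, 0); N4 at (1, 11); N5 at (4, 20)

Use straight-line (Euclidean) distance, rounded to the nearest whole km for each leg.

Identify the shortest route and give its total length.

Route A: 3 + 19 + 21 + 17 + 9 + 7 = 76
Route B: 18 + 20 + 9 + 13 + 6 + 9 = 75
Route C: 9 + 6 + 19 + 20 + 9 + 10 = 73

Shortest is Route C, total 73 km.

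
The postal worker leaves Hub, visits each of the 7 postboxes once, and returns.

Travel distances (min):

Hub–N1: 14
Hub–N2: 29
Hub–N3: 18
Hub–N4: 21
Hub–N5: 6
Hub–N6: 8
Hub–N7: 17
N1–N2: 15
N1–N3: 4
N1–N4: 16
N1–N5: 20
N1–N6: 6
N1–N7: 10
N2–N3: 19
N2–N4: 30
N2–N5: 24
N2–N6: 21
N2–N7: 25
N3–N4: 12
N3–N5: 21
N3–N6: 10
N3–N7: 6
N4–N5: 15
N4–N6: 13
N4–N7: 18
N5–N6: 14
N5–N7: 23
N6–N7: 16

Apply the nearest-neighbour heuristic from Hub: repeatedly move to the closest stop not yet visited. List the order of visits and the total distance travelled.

Nearest-neighbour total = 113 min; route Hub → N5 → N6 → N1 → N3 → N7 → N4 → N2 → Hub.

From Hub: distances to unvisited — N5=6, N6=8, N1=14, N7=17, N3=18, N4=21, N2=29. Nearest is N5 (6).
From N5: distances to unvisited — N6=14, N4=15, N1=20, N3=21, N7=23, N2=24. Nearest is N6 (14).
From N6: distances to unvisited — N1=6, N3=10, N4=13, N7=16, N2=21. Nearest is N1 (6).
From N1: distances to unvisited — N3=4, N7=10, N2=15, N4=16. Nearest is N3 (4).
From N3: distances to unvisited — N7=6, N4=12, N2=19. Nearest is N7 (6).
From N7: distances to unvisited — N4=18, N2=25. Nearest is N4 (18).
From N4: distances to unvisited — N2=30. Nearest is N2 (30).
Return N2→Hub: 29.
Total = 6 + 14 + 6 + 4 + 6 + 18 + 30 + 29 = 113.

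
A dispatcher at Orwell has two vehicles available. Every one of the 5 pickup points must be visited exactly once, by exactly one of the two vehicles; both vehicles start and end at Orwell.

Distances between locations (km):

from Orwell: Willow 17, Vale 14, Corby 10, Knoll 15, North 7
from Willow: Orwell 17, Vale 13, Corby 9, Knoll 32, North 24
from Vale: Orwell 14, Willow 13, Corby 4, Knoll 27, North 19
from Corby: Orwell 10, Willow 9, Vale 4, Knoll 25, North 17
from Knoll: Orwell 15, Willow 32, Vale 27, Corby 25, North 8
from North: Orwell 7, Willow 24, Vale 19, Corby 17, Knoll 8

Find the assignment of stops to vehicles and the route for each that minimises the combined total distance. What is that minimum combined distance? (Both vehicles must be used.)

Minimum combined distance: 74 km.

There are 2^4 − 1 = 15 ways to divide the 5 stops into two non-empty groups. For each, the best each vehicle can do is its own shortest tour through its group:
  {Willow} + {Vale, Corby, Knoll, North}: 34 + 56 = 90
  {Vale} + {Willow, Corby, Knoll, North}: 28 + 66 = 94
  {Willow, Vale} + {Corby, Knoll, North}: 44 + 50 = 94
  {Corby} + {Willow, Vale, Knoll, North}: 20 + 72 = 92
  {Willow, Corby} + {Vale, Knoll, North}: 36 + 56 = 92
  {Vale, Corby} + {Willow, Knoll, North}: 28 + 64 = 92
  … (15 splits in total)
  {Willow, Vale, Corby} + {Knoll, North}: 44 + 30 = 74  ← best
Best: vehicle 1 Orwell → Willow → Vale → Corby → Orwell = 44; vehicle 2 Orwell → Knoll → North → Orwell = 30; combined 74.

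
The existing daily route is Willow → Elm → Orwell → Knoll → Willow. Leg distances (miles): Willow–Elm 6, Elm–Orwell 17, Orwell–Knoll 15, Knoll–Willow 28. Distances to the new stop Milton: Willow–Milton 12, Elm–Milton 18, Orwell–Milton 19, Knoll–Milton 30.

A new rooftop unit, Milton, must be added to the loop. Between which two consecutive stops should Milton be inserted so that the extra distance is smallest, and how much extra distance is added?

Adding 14 miles by placing Milton on the Knoll–Willow leg.

Insertion cost between consecutive stops i–j is d(i,Milton) + d(Milton,j) − d(i,j):
  between Willow and Elm: 12 + 18 − 6 = 24
  between Elm and Orwell: 18 + 19 − 17 = 20
  between Orwell and Knoll: 19 + 30 − 15 = 34
  between Knoll and Willow: 30 + 12 − 28 = 14
Cheapest insertion is between Knoll and Willow, adding 14.
New total = 66 + 14 = 80.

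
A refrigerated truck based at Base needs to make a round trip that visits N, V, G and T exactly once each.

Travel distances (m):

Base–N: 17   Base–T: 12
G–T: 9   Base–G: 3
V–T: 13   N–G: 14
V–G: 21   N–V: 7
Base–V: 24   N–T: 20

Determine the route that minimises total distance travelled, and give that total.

Base → N → V → G → T → Base: 17+7+21+9+12 = 66
Base → N → V → T → G → Base: 17+7+13+9+3 = 49
Base → N → G → V → T → Base: 17+14+21+13+12 = 77
Base → N → G → T → V → Base: 17+14+9+13+24 = 77
Base → N → T → V → G → Base: 17+20+13+21+3 = 74
Base → N → T → G → V → Base: 17+20+9+21+24 = 91
Base → V → N → G → T → Base: 24+7+14+9+12 = 66
Base → V → N → T → G → Base: 24+7+20+9+3 = 63
Base → V → G → N → T → Base: 24+21+14+20+12 = 91
Base → V → T → N → G → Base: 24+13+20+14+3 = 74
Base → G → N → V → T → Base: 3+14+7+13+12 = 49
Base → G → V → N → T → Base: 3+21+7+20+12 = 63
The minimum is 49.
One optimal route: Base → N → V → T → G → Base (or its reverse).

49 m — the shortest possible round trip.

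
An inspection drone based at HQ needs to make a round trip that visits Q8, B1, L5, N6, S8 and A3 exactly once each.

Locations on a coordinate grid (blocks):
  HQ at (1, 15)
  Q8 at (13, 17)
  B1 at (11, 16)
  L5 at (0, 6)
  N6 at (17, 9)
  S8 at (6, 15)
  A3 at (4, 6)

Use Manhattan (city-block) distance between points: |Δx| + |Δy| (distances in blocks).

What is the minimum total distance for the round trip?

HQ → Q8 → B1 → L5 → N6 → S8 → A3 → HQ: 14+3+21+20+17+11+12 = 98
HQ → Q8 → B1 → L5 → N6 → A3 → S8 → HQ: 14+3+21+20+16+11+5 = 90
HQ → Q8 → B1 → L5 → S8 → N6 → A3 → HQ: 14+3+21+15+17+16+12 = 98
HQ → Q8 → B1 → L5 → S8 → A3 → N6 → HQ: 14+3+21+15+11+16+22 = 102
HQ → Q8 → B1 → L5 → A3 → N6 → S8 → HQ: 14+3+21+4+16+17+5 = 80
HQ → Q8 → B1 → L5 → A3 → S8 → N6 → HQ: 14+3+21+4+11+17+22 = 92
HQ → Q8 → B1 → N6 → L5 → S8 → A3 → HQ: 14+3+13+20+15+11+12 = 88
HQ → Q8 → B1 → N6 → L5 → A3 → S8 → HQ: 14+3+13+20+4+11+5 = 70
… (352 more)
HQ → L5 → A3 → N6 → Q8 → B1 → S8 → HQ: 10+4+16+12+3+6+5 = 56  ← best
The minimum is 56.
One optimal route: HQ → L5 → A3 → N6 → Q8 → B1 → S8 → HQ (or its reverse).

56 blocks — the shortest possible round trip.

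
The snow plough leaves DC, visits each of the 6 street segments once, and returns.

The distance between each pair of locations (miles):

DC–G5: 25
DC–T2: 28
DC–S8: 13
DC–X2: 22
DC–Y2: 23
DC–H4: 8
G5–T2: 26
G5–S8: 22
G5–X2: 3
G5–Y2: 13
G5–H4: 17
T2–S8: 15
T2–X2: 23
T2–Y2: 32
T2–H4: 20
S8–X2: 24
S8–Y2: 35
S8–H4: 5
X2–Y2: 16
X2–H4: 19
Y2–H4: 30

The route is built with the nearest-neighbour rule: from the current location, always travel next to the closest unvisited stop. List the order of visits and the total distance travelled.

DC → [H4:8 / S8:13 / X2:22 / Y2:23 / G5:25 / T2:28] → H4 (8)
H4 → [S8:5 / G5:17 / X2:19 / T2:20 / Y2:30] → S8 (5)
S8 → [T2:15 / G5:22 / X2:24 / Y2:35] → T2 (15)
T2 → [X2:23 / G5:26 / Y2:32] → X2 (23)
X2 → [G5:3 / Y2:16] → G5 (3)
G5 → [Y2:13] → Y2 (13)
Return Y2→DC: 23.
Total = 8 + 5 + 15 + 23 + 3 + 13 + 23 = 90.

Nearest-neighbour total = 90 miles; route DC → H4 → S8 → T2 → X2 → G5 → Y2 → DC.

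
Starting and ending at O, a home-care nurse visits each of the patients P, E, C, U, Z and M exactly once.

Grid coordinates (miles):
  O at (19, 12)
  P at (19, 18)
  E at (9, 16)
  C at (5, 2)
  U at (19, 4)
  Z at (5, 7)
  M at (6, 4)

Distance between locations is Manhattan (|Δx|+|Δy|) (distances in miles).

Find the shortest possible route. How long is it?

60 miles — the shortest possible round trip.

O-P-E-C-U-Z-M-O: 6+12+18+16+17+4+21 = 94
O-P-E-C-U-M-Z-O: 6+12+18+16+13+4+19 = 88
O-P-E-C-Z-U-M-O: 6+12+18+5+17+13+21 = 92
O-P-E-C-Z-M-U-O: 6+12+18+5+4+13+8 = 66
O-P-E-C-M-U-Z-O: 6+12+18+3+13+17+19 = 88
O-P-E-C-M-Z-U-O: 6+12+18+3+4+17+8 = 68
O-P-E-U-C-Z-M-O: 6+12+22+16+5+4+21 = 86
O-P-E-U-C-M-Z-O: 6+12+22+16+3+4+19 = 82
… (352 more)
O-P-E-Z-C-M-U-O: 6+12+13+5+3+13+8 = 60  ← best
The minimum is 60.
One optimal route: O → P → E → Z → C → M → U → O (or its reverse).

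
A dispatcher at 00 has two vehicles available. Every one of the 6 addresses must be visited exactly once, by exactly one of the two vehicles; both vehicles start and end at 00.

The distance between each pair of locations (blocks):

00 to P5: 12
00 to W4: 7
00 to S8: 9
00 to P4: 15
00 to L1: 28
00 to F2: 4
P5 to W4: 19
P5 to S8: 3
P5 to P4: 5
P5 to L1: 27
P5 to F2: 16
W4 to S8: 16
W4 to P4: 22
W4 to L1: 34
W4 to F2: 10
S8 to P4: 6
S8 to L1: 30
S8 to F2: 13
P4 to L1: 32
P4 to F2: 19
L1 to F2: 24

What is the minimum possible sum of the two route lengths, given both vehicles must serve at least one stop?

Check every non-empty split of the stops between the two vehicles; for each half take its own optimal tour:
  {P5} + {W4, S8, P4, L1, F2}: 24 + 88 = 112
  {W4} + {P5, S8, P4, L1, F2}: 14 + 75 = 89
  {P5, W4} + {S8, P4, L1, F2}: 38 + 75 = 113
  {S8} + {P5, W4, P4, L1, F2}: 18 + 88 = 106
  {P5, S8} + {W4, P4, L1, F2}: 24 + 88 = 112
  {W4, S8} + {P5, P4, L1, F2}: 32 + 75 = 107
  … (31 splits in total)
Best: vehicle 1 00 → W4 → 00 = 14; vehicle 2 00 → S8 → P4 → P5 → L1 → F2 → 00 = 75; combined 89.

89 blocks — the smallest possible combined total.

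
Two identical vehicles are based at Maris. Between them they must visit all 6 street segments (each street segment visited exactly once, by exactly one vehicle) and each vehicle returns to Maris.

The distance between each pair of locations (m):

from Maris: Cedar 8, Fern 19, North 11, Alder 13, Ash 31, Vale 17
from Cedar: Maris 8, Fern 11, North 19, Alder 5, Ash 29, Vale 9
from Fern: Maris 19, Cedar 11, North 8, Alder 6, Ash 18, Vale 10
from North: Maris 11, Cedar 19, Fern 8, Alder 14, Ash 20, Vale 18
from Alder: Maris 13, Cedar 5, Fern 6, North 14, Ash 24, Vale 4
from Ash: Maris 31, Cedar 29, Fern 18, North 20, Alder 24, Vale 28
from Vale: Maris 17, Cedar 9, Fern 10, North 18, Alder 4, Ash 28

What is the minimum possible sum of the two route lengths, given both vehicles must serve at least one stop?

Minimum combined distance: 92 m.

Check every non-empty split of the stops between the two vehicles; for each half take its own optimal tour:
  {Cedar} + {Fern, North, Alder, Ash, Vale}: 16 + 76 = 92
  {Fern} + {Cedar, North, Alder, Ash, Vale}: 38 + 76 = 114
  {Cedar, Fern} + {North, Alder, Ash, Vale}: 38 + 76 = 114
  {North} + {Cedar, Fern, Alder, Ash, Vale}: 22 + 76 = 98
  {Cedar, North} + {Fern, Alder, Ash, Vale}: 38 + 76 = 114
  {Fern, North} + {Cedar, Alder, Ash, Vale}: 38 + 76 = 114
  … (31 splits in total)
Best: vehicle 1 Maris → Cedar → Maris = 16; vehicle 2 Maris → North → Ash → Fern → Alder → Vale → Maris = 76; combined 92.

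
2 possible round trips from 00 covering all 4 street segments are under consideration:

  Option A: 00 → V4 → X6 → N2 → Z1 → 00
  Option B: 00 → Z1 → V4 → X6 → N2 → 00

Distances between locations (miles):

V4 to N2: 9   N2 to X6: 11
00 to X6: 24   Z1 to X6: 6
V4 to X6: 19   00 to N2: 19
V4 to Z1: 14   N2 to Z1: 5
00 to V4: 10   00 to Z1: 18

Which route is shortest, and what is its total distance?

Option A: 10 + 19 + 11 + 5 + 18 = 63
Option B: 18 + 14 + 19 + 11 + 19 = 81

Shortest is Option A, total 63 miles.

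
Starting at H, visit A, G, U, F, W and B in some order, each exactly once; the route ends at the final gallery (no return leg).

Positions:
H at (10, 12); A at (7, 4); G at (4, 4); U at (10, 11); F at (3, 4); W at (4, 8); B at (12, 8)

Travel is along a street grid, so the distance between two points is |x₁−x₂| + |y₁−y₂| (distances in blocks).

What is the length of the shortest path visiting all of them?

23 blocks — the minimum one-way total.

There are 6! = 720 possible orderings.
H→A→G→U→F→W→B: 11+3+13+14+5+8 = 54
H→A→G→U→F→B→W: 11+3+13+14+13+8 = 62
H→A→G→U→W→F→B: 11+3+13+9+5+13 = 54
H→A→G→U→W→B→F: 11+3+13+9+8+13 = 57
H→A→G→U→B→F→W: 11+3+13+5+13+5 = 50
H→A→G→U→B→W→F: 11+3+13+5+8+5 = 45
H→A→G→F→U→W→B: 11+3+1+14+9+8 = 46
H→A→G→F→U→B→W: 11+3+1+14+5+8 = 42
… (712 more)
H→U→B→W→G→F→A: 1+5+8+4+1+4 = 23  ← best
The minimum is 23.
One shortest path: H → U → B → W → G → F → A.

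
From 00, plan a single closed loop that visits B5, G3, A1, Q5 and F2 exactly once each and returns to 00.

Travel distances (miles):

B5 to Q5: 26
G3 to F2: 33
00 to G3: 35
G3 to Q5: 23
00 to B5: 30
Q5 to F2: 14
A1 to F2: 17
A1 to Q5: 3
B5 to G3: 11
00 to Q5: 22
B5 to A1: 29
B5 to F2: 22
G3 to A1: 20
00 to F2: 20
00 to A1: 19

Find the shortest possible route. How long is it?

Minimum total distance: 98 miles.

00 → B5 → G3 → A1 → Q5 → F2 → 00: 30+11+20+3+14+20 = 98
00 → B5 → G3 → A1 → F2 → Q5 → 00: 30+11+20+17+14+22 = 114
00 → B5 → G3 → Q5 → A1 → F2 → 00: 30+11+23+3+17+20 = 104
00 → B5 → G3 → Q5 → F2 → A1 → 00: 30+11+23+14+17+19 = 114
00 → B5 → G3 → F2 → A1 → Q5 → 00: 30+11+33+17+3+22 = 116
00 → B5 → G3 → F2 → Q5 → A1 → 00: 30+11+33+14+3+19 = 110
00 → B5 → A1 → G3 → Q5 → F2 → 00: 30+29+20+23+14+20 = 136
00 → B5 → A1 → G3 → F2 → Q5 → 00: 30+29+20+33+14+22 = 148
00 → B5 → A1 → Q5 → G3 → F2 → 00: 30+29+3+23+33+20 = 138
00 → B5 → A1 → Q5 → F2 → G3 → 00: 30+29+3+14+33+35 = 144
00 → B5 → A1 → F2 → G3 → Q5 → 00: 30+29+17+33+23+22 = 154
00 → B5 → A1 → F2 → Q5 → G3 → 00: 30+29+17+14+23+35 = 148
00 → B5 → Q5 → G3 → A1 → F2 → 00: 30+26+23+20+17+20 = 136
00 → B5 → Q5 → G3 → F2 → A1 → 00: 30+26+23+33+17+19 = 148
… (46 more)
The minimum is 98.
One optimal route: 00 → B5 → G3 → A1 → Q5 → F2 → 00 (or its reverse).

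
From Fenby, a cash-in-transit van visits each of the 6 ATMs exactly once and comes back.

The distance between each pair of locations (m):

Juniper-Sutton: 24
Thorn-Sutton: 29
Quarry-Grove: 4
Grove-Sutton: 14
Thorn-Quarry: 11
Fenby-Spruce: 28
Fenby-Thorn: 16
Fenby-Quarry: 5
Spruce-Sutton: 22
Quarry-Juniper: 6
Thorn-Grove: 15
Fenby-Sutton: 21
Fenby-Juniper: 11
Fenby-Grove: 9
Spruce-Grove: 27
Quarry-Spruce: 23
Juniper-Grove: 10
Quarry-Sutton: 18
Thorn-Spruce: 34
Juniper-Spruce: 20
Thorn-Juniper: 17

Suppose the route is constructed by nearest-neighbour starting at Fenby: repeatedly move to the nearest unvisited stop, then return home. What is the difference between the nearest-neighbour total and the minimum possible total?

The nearest-neighbour route is 17 m longer than optimal.

From Fenby: Quarry=5, Grove=9, Juniper=11, Thorn=16, Sutton=21, Spruce=28 → choose Quarry (5).
From Quarry: Grove=4, Juniper=6, Thorn=11, Sutton=18, Spruce=23 → choose Grove (4).
From Grove: Juniper=10, Sutton=14, Thorn=15, Spruce=27 → choose Juniper (10).
From Juniper: Thorn=17, Spruce=20, Sutton=24 → choose Thorn (17).
From Thorn: Sutton=29, Spruce=34 → choose Sutton (29).
From Sutton: Spruce=22 → choose Spruce (22).
NN route Fenby → Quarry → Grove → Juniper → Thorn → Sutton → Spruce → Fenby costs 115.
Optimal: Fenby → Thorn → Quarry → Juniper → Spruce → Sutton → Grove → Fenby costs 98 (by enumerating all 360 distinct tours).
Excess = 115 − 98 = 17.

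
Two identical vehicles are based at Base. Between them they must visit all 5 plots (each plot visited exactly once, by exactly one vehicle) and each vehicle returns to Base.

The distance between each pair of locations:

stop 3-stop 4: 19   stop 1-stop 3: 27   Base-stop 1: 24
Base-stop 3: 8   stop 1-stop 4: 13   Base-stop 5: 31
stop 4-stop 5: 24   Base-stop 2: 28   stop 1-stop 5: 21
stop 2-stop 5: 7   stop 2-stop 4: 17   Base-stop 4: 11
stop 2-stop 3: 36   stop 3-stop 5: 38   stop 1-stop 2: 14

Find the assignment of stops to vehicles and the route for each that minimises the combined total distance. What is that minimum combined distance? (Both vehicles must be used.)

Check every non-empty split of the stops between the two vehicles; for each half take its own optimal tour:
  {stop 1} + {stop 2, stop 3, stop 4, stop 5}: 48 + 81 = 129
  {stop 2} + {stop 1, stop 3, stop 4, stop 5}: 56 + 91 = 147
  {stop 1, stop 2} + {stop 3, stop 4, stop 5}: 66 + 81 = 147
  {stop 3} + {stop 1, stop 2, stop 4, stop 5}: 16 + 76 = 92
  {stop 1, stop 3} + {stop 2, stop 4, stop 5}: 59 + 66 = 125
  {stop 2, stop 3} + {stop 1, stop 4, stop 5}: 72 + 76 = 148
  … (15 splits in total)
Best: vehicle 1 Base → stop 3 → Base = 16; vehicle 2 Base → stop 4 → stop 1 → stop 2 → stop 5 → Base = 76; combined 92.

Minimum combined distance: 92.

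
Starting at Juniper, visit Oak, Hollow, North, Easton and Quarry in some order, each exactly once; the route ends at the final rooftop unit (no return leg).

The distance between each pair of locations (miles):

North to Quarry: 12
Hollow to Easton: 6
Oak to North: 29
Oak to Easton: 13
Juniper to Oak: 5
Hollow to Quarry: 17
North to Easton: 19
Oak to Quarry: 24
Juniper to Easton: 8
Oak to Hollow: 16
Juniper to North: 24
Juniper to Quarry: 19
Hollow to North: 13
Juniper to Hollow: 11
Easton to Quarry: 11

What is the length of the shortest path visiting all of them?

There are 5! = 120 possible orderings.
Juniper→Oak→Hollow→North→Easton→Quarry: 5+16+13+19+11 = 64
Juniper→Oak→Hollow→North→Quarry→Easton: 5+16+13+12+11 = 57
Juniper→Oak→Hollow→Easton→North→Quarry: 5+16+6+19+12 = 58
Juniper→Oak→Hollow→Easton→Quarry→North: 5+16+6+11+12 = 50
Juniper→Oak→Hollow→Quarry→North→Easton: 5+16+17+12+19 = 69
Juniper→Oak→Hollow→Quarry→Easton→North: 5+16+17+11+19 = 68
Juniper→Oak→North→Hollow→Easton→Quarry: 5+29+13+6+11 = 64
Juniper→Oak→North→Hollow→Quarry→Easton: 5+29+13+17+11 = 75
Juniper→Oak→North→Easton→Hollow→Quarry: 5+29+19+6+17 = 76
Juniper→Oak→North→Easton→Quarry→Hollow: 5+29+19+11+17 = 81
Juniper→Oak→North→Quarry→Hollow→Easton: 5+29+12+17+6 = 69
Juniper→Oak→North→Quarry→Easton→Hollow: 5+29+12+11+6 = 63
Juniper→Oak→Easton→Hollow→North→Quarry: 5+13+6+13+12 = 49
Juniper→Oak→Easton→Hollow→Quarry→North: 5+13+6+17+12 = 53
… (106 more)
The minimum is 49.
One shortest path: Juniper → Oak → Easton → Hollow → North → Quarry.

49 miles — the minimum one-way total.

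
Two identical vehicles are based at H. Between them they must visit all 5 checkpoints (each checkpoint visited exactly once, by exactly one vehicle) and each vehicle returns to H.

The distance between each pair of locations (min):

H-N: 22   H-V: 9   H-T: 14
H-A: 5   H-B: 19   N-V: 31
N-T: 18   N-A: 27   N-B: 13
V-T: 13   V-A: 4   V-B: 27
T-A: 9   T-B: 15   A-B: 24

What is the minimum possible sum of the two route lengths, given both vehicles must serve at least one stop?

Try each way of splitting the stops between the two vehicles (each non-empty) and, for each split, find the best tour for each vehicle:
  {N} + {V, T, A, B}: 44 + 56 = 100
  {V} + {N, T, A, B}: 18 + 64 = 82
  {N, V} + {T, A, B}: 62 + 48 = 110
  {T} + {N, V, A, B}: 28 + 71 = 99
  {N, T} + {V, A, B}: 54 + 55 = 109
  {V, T} + {N, A, B}: 36 + 64 = 100
  … (15 splits in total)
Best: vehicle 1 H → V → H = 18; vehicle 2 H → N → B → T → A → H = 64; combined 82.

Minimum combined distance: 82 min.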